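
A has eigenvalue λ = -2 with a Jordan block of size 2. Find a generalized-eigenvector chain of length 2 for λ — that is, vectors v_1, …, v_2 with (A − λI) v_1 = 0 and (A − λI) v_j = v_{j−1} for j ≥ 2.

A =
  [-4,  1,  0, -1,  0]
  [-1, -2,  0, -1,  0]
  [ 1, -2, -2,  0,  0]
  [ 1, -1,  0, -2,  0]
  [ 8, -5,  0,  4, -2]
A Jordan chain for λ = -2 of length 2:
v_1 = (0, 0, -1, 0, -1)ᵀ
v_2 = (1, 1, 0, -1, 0)ᵀ

Let N = A − (-2)·I. We want v_2 with N^2 v_2 = 0 but N^1 v_2 ≠ 0; then v_{j-1} := N · v_j for j = 2, …, 2.

Pick v_2 = (1, 1, 0, -1, 0)ᵀ.
Then v_1 = N · v_2 = (0, 0, -1, 0, -1)ᵀ.

Sanity check: (A − (-2)·I) v_1 = (0, 0, 0, 0, 0)ᵀ = 0. ✓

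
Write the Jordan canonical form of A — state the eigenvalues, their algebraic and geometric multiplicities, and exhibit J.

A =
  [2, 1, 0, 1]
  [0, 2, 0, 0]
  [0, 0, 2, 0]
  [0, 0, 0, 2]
J_2(2) ⊕ J_1(2) ⊕ J_1(2)

The characteristic polynomial is
  det(x·I − A) = x^4 - 8*x^3 + 24*x^2 - 32*x + 16 = (x - 2)^4

Eigenvalues and multiplicities (the geometric multiplicity of λ is n − rank(A − λI), which equals the number of Jordan blocks for λ):
  λ = 2: algebraic multiplicity = 4, geometric multiplicity = 3

Determining the block sizes for each eigenvalue:
  λ = 2: 3 blocks summing to 4 forces exactly one block of size 2 and the rest size 1 → block sizes [2, 1, 1]

Assembling the blocks gives a Jordan form
J =
  [2, 1, 0, 0]
  [0, 2, 0, 0]
  [0, 0, 2, 0]
  [0, 0, 0, 2]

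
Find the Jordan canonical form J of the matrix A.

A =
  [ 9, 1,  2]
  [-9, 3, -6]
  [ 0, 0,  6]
J_2(6) ⊕ J_1(6)

The characteristic polynomial is
  det(x·I − A) = x^3 - 18*x^2 + 108*x - 216 = (x - 6)^3

Eigenvalues and multiplicities (the geometric multiplicity of λ is n − rank(A − λI), which equals the number of Jordan blocks for λ):
  λ = 6: algebraic multiplicity = 3, geometric multiplicity = 2

Determining the block sizes for each eigenvalue:
  λ = 6: 2 blocks summing to 3 forces exactly one block of size 2 and the rest size 1 → block sizes [2, 1]

Assembling the blocks gives a Jordan form
J =
  [6, 1, 0]
  [0, 6, 0]
  [0, 0, 6]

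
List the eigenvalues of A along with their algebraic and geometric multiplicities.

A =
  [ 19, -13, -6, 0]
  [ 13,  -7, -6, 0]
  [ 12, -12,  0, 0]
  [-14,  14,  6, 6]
λ = 0: alg = 1, geom = 1; λ = 6: alg = 3, geom = 2

Step 1 — factor the characteristic polynomial to read off the algebraic multiplicities:
  χ_A(x) = x*(x - 6)^3

Step 2 — compute geometric multiplicities via the rank-nullity identity g(λ) = n − rank(A − λI):
  rank(A − (0)·I) = 3, so dim ker(A − (0)·I) = n − 3 = 1
  rank(A − (6)·I) = 2, so dim ker(A − (6)·I) = n − 2 = 2

Summary:
  λ = 0: algebraic multiplicity = 1, geometric multiplicity = 1
  λ = 6: algebraic multiplicity = 3, geometric multiplicity = 2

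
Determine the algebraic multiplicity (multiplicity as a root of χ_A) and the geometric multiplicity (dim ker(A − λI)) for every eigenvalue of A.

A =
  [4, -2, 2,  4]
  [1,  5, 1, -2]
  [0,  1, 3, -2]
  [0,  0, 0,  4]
λ = 4: alg = 4, geom = 2

Step 1 — factor the characteristic polynomial to read off the algebraic multiplicities:
  χ_A(x) = (x - 4)^4

Step 2 — compute geometric multiplicities via the rank-nullity identity g(λ) = n − rank(A − λI):
  rank(A − (4)·I) = 2, so dim ker(A − (4)·I) = n − 2 = 2

Summary:
  λ = 4: algebraic multiplicity = 4, geometric multiplicity = 2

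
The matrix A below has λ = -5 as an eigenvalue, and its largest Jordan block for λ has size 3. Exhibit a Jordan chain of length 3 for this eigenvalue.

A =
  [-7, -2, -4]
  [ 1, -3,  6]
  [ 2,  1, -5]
A Jordan chain for λ = -5 of length 3:
v_1 = (-6, 12, -3)ᵀ
v_2 = (-2, 1, 2)ᵀ
v_3 = (1, 0, 0)ᵀ

Let N = A − (-5)·I. We want v_3 with N^3 v_3 = 0 but N^2 v_3 ≠ 0; then v_{j-1} := N · v_j for j = 3, …, 2.

Pick v_3 = (1, 0, 0)ᵀ.
Then v_2 = N · v_3 = (-2, 1, 2)ᵀ.
Then v_1 = N · v_2 = (-6, 12, -3)ᵀ.

Sanity check: (A − (-5)·I) v_1 = (0, 0, 0)ᵀ = 0. ✓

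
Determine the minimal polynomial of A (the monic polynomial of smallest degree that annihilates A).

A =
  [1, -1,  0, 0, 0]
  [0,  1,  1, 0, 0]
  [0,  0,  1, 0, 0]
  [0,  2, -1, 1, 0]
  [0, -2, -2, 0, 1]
x^3 - 3*x^2 + 3*x - 1

The characteristic polynomial is χ_A(x) = (x - 1)^5, so the eigenvalues are known. The minimal polynomial is
  m_A(x) = Π_λ (x − λ)^{k_λ}
where k_λ is the size of the *largest* Jordan block for λ (equivalently, the smallest k with (A − λI)^k v = 0 for every generalised eigenvector v of λ).

  λ = 1: largest Jordan block has size 3, contributing (x − 1)^3

So m_A(x) = (x - 1)^3 = x^3 - 3*x^2 + 3*x - 1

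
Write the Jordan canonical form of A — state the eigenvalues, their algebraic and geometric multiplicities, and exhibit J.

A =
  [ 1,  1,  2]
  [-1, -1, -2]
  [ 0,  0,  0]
J_2(0) ⊕ J_1(0)

The characteristic polynomial is
  det(x·I − A) = x^3

Eigenvalues and multiplicities (the geometric multiplicity of λ is n − rank(A − λI), which equals the number of Jordan blocks for λ):
  λ = 0: algebraic multiplicity = 3, geometric multiplicity = 2

Determining the block sizes for each eigenvalue:
  λ = 0: 2 blocks summing to 3 forces exactly one block of size 2 and the rest size 1 → block sizes [2, 1]

Assembling the blocks gives a Jordan form
J =
  [0, 1, 0]
  [0, 0, 0]
  [0, 0, 0]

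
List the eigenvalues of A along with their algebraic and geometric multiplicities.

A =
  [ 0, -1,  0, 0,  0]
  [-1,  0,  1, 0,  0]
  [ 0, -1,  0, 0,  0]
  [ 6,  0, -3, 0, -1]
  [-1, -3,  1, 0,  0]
λ = 0: alg = 5, geom = 2

Step 1 — factor the characteristic polynomial to read off the algebraic multiplicities:
  χ_A(x) = x^5

Step 2 — compute geometric multiplicities via the rank-nullity identity g(λ) = n − rank(A − λI):
  rank(A − (0)·I) = 3, so dim ker(A − (0)·I) = n − 3 = 2

Summary:
  λ = 0: algebraic multiplicity = 5, geometric multiplicity = 2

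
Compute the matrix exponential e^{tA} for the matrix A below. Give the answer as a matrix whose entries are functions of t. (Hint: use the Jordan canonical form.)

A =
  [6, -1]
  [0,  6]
e^{tA} =
  [exp(6*t), -t*exp(6*t)]
  [0, exp(6*t)]

Strategy: write A = P · J · P⁻¹ where J is a Jordan canonical form, so e^{tA} = P · e^{tJ} · P⁻¹, and e^{tJ} can be computed block-by-block.

A has Jordan form
J =
  [6, 1]
  [0, 6]
(up to reordering of blocks).

Per-block formulas:
  For a 2×2 Jordan block J_2(6): exp(t · J_2(6)) = e^(6t)·(I + t·N), where N is the 2×2 nilpotent shift.

After assembling e^{tJ} and conjugating by P, we get:

e^{tA} =
  [exp(6*t), -t*exp(6*t)]
  [0, exp(6*t)]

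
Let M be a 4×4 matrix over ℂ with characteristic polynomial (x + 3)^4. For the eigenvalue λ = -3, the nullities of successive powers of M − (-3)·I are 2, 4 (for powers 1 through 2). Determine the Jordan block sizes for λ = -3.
Block sizes for λ = -3: [2, 2]

From the dimensions of kernels of powers, the number of Jordan blocks of size at least j is d_j − d_{j−1} where d_j = dim ker(N^j) (with d_0 = 0). Computing the differences gives [2, 2].
The number of blocks of size exactly k is (#blocks of size ≥ k) − (#blocks of size ≥ k + 1), so the partition is: 2 block(s) of size 2.
In nonincreasing order the block sizes are [2, 2].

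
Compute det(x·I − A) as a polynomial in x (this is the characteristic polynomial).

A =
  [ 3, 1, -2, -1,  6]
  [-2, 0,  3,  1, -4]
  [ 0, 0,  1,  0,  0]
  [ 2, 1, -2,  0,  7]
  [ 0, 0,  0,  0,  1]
x^5 - 5*x^4 + 10*x^3 - 10*x^2 + 5*x - 1

Expanding det(x·I − A) (e.g. by cofactor expansion or by noting that A is similar to its Jordan form J, which has the same characteristic polynomial as A) gives
  χ_A(x) = x^5 - 5*x^4 + 10*x^3 - 10*x^2 + 5*x - 1
which factors as (x - 1)^5. The eigenvalues (with algebraic multiplicities) are λ = 1 with multiplicity 5.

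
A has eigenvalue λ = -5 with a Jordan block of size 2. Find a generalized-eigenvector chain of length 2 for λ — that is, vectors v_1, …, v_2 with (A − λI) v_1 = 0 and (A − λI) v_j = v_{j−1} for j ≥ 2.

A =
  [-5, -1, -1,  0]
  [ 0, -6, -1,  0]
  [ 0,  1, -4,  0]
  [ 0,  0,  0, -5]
A Jordan chain for λ = -5 of length 2:
v_1 = (-1, -1, 1, 0)ᵀ
v_2 = (0, 1, 0, 0)ᵀ

Let N = A − (-5)·I. We want v_2 with N^2 v_2 = 0 but N^1 v_2 ≠ 0; then v_{j-1} := N · v_j for j = 2, …, 2.

Pick v_2 = (0, 1, 0, 0)ᵀ.
Then v_1 = N · v_2 = (-1, -1, 1, 0)ᵀ.

Sanity check: (A − (-5)·I) v_1 = (0, 0, 0, 0)ᵀ = 0. ✓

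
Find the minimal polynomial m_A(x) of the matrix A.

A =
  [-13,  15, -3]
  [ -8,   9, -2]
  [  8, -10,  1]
x^2 + 2*x + 1

The characteristic polynomial is χ_A(x) = (x + 1)^3, so the eigenvalues are known. The minimal polynomial is
  m_A(x) = Π_λ (x − λ)^{k_λ}
where k_λ is the size of the *largest* Jordan block for λ (equivalently, the smallest k with (A − λI)^k v = 0 for every generalised eigenvector v of λ).

  λ = -1: largest Jordan block has size 2, contributing (x + 1)^2

So m_A(x) = (x + 1)^2 = x^2 + 2*x + 1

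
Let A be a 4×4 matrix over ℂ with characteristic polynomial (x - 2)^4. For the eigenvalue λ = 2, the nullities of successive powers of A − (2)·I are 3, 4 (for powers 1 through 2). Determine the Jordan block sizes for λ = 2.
Block sizes for λ = 2: [2, 1, 1]

From the dimensions of kernels of powers, the number of Jordan blocks of size at least j is d_j − d_{j−1} where d_j = dim ker(N^j) (with d_0 = 0). Computing the differences gives [3, 1].
The number of blocks of size exactly k is (#blocks of size ≥ k) − (#blocks of size ≥ k + 1), so the partition is: 2 block(s) of size 1, 1 block(s) of size 2.
In nonincreasing order the block sizes are [2, 1, 1].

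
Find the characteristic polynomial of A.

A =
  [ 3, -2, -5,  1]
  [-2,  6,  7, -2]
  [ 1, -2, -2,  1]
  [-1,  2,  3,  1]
x^4 - 8*x^3 + 24*x^2 - 32*x + 16

Expanding det(x·I − A) (e.g. by cofactor expansion or by noting that A is similar to its Jordan form J, which has the same characteristic polynomial as A) gives
  χ_A(x) = x^4 - 8*x^3 + 24*x^2 - 32*x + 16
which factors as (x - 2)^4. The eigenvalues (with algebraic multiplicities) are λ = 2 with multiplicity 4.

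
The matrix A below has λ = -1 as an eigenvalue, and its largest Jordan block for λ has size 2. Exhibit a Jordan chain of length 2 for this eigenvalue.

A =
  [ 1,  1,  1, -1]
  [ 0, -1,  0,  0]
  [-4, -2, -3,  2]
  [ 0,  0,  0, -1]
A Jordan chain for λ = -1 of length 2:
v_1 = (2, 0, -4, 0)ᵀ
v_2 = (1, 0, 0, 0)ᵀ

Let N = A − (-1)·I. We want v_2 with N^2 v_2 = 0 but N^1 v_2 ≠ 0; then v_{j-1} := N · v_j for j = 2, …, 2.

Pick v_2 = (1, 0, 0, 0)ᵀ.
Then v_1 = N · v_2 = (2, 0, -4, 0)ᵀ.

Sanity check: (A − (-1)·I) v_1 = (0, 0, 0, 0)ᵀ = 0. ✓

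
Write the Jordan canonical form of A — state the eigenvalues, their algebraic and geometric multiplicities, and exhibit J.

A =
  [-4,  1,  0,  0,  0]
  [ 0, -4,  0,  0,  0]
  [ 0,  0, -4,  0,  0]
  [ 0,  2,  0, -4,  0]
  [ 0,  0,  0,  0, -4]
J_2(-4) ⊕ J_1(-4) ⊕ J_1(-4) ⊕ J_1(-4)

The characteristic polynomial is
  det(x·I − A) = x^5 + 20*x^4 + 160*x^3 + 640*x^2 + 1280*x + 1024 = (x + 4)^5

Eigenvalues and multiplicities (the geometric multiplicity of λ is n − rank(A − λI), which equals the number of Jordan blocks for λ):
  λ = -4: algebraic multiplicity = 5, geometric multiplicity = 4

Determining the block sizes for each eigenvalue:
  λ = -4: 4 blocks summing to 5 forces exactly one block of size 2 and the rest size 1 → block sizes [2, 1, 1, 1]

Assembling the blocks gives a Jordan form
J =
  [-4,  1,  0,  0,  0]
  [ 0, -4,  0,  0,  0]
  [ 0,  0, -4,  0,  0]
  [ 0,  0,  0, -4,  0]
  [ 0,  0,  0,  0, -4]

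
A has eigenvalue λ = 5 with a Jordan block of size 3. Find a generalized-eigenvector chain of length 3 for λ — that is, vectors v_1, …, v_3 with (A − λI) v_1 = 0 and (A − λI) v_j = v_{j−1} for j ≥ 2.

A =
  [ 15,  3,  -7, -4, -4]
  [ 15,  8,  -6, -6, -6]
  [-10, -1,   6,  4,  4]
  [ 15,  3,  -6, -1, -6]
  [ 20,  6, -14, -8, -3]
A Jordan chain for λ = 5 of length 3:
v_1 = (75, 45, 15, 45, 150)ᵀ
v_2 = (10, 15, -10, 15, 20)ᵀ
v_3 = (1, 0, 0, 0, 0)ᵀ

Let N = A − (5)·I. We want v_3 with N^3 v_3 = 0 but N^2 v_3 ≠ 0; then v_{j-1} := N · v_j for j = 3, …, 2.

Pick v_3 = (1, 0, 0, 0, 0)ᵀ.
Then v_2 = N · v_3 = (10, 15, -10, 15, 20)ᵀ.
Then v_1 = N · v_2 = (75, 45, 15, 45, 150)ᵀ.

Sanity check: (A − (5)·I) v_1 = (0, 0, 0, 0, 0)ᵀ = 0. ✓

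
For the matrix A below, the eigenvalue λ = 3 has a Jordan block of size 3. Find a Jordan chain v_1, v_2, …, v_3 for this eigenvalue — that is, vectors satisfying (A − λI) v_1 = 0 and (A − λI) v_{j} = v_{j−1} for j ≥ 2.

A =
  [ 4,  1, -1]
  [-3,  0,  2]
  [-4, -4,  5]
A Jordan chain for λ = 3 of length 3:
v_1 = (2, -2, 0)ᵀ
v_2 = (1, -3, -4)ᵀ
v_3 = (1, 0, 0)ᵀ

Let N = A − (3)·I. We want v_3 with N^3 v_3 = 0 but N^2 v_3 ≠ 0; then v_{j-1} := N · v_j for j = 3, …, 2.

Pick v_3 = (1, 0, 0)ᵀ.
Then v_2 = N · v_3 = (1, -3, -4)ᵀ.
Then v_1 = N · v_2 = (2, -2, 0)ᵀ.

Sanity check: (A − (3)·I) v_1 = (0, 0, 0)ᵀ = 0. ✓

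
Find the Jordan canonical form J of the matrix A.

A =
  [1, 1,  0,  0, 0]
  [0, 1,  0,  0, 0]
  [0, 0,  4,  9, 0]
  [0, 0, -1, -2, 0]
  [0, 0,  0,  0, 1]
J_2(1) ⊕ J_2(1) ⊕ J_1(1)

The characteristic polynomial is
  det(x·I − A) = x^5 - 5*x^4 + 10*x^3 - 10*x^2 + 5*x - 1 = (x - 1)^5

Eigenvalues and multiplicities (the geometric multiplicity of λ is n − rank(A − λI), which equals the number of Jordan blocks for λ):
  λ = 1: algebraic multiplicity = 5, geometric multiplicity = 3

Determining the block sizes for each eigenvalue:
  λ = 1: with am = 5 and gm = 3, the partition is not yet determined (e.g. several partitions of 5 into 3 parts exist). Let N = A − (1)·I. Computing rank(N^1) = 2, rank(N^2) = 0; the number of blocks of size ≥ j is rank(N^{j−1}) − rank(N^j), giving [3, 2]. So we have 2 block(s) of size 2, 1 block(s) of size 1 → block sizes [2, 2, 1]

Assembling the blocks gives a Jordan form
J =
  [1, 1, 0, 0, 0]
  [0, 1, 0, 0, 0]
  [0, 0, 1, 1, 0]
  [0, 0, 0, 1, 0]
  [0, 0, 0, 0, 1]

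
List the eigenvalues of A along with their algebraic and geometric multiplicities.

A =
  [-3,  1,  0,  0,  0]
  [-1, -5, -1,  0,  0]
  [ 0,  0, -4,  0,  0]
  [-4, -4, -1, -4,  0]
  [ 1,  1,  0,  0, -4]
λ = -4: alg = 5, geom = 3

Step 1 — factor the characteristic polynomial to read off the algebraic multiplicities:
  χ_A(x) = (x + 4)^5

Step 2 — compute geometric multiplicities via the rank-nullity identity g(λ) = n − rank(A − λI):
  rank(A − (-4)·I) = 2, so dim ker(A − (-4)·I) = n − 2 = 3

Summary:
  λ = -4: algebraic multiplicity = 5, geometric multiplicity = 3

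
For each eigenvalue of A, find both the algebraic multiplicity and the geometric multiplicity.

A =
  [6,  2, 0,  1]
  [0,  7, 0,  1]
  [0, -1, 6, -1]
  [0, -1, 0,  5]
λ = 6: alg = 4, geom = 2

Step 1 — factor the characteristic polynomial to read off the algebraic multiplicities:
  χ_A(x) = (x - 6)^4

Step 2 — compute geometric multiplicities via the rank-nullity identity g(λ) = n − rank(A − λI):
  rank(A − (6)·I) = 2, so dim ker(A − (6)·I) = n − 2 = 2

Summary:
  λ = 6: algebraic multiplicity = 4, geometric multiplicity = 2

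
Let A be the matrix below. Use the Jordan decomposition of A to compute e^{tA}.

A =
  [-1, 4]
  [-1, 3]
e^{tA} =
  [-2*t*exp(t) + exp(t), 4*t*exp(t)]
  [-t*exp(t), 2*t*exp(t) + exp(t)]

Strategy: write A = P · J · P⁻¹ where J is a Jordan canonical form, so e^{tA} = P · e^{tJ} · P⁻¹, and e^{tJ} can be computed block-by-block.

A has Jordan form
J =
  [1, 1]
  [0, 1]
(up to reordering of blocks).

Per-block formulas:
  For a 2×2 Jordan block J_2(1): exp(t · J_2(1)) = e^(1t)·(I + t·N), where N is the 2×2 nilpotent shift.

After assembling e^{tJ} and conjugating by P, we get:

e^{tA} =
  [-2*t*exp(t) + exp(t), 4*t*exp(t)]
  [-t*exp(t), 2*t*exp(t) + exp(t)]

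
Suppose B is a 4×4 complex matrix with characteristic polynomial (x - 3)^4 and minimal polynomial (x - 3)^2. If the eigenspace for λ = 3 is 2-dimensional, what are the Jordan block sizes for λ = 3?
Block sizes for λ = 3: [2, 2]

Step 1 — from the characteristic polynomial, algebraic multiplicity of λ = 3 is 4. From dim ker(B − (3)·I) = 2, there are exactly 2 Jordan blocks for λ = 3.
Step 2 — from the minimal polynomial, the factor (x − 3)^2 tells us the largest block for λ = 3 has size 2.
Step 3 — with total size 4, 2 blocks, and largest block 2, the block sizes (in nonincreasing order) are [2, 2].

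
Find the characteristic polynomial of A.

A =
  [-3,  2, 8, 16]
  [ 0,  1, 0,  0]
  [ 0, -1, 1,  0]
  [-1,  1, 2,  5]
x^4 - 4*x^3 + 6*x^2 - 4*x + 1

Expanding det(x·I − A) (e.g. by cofactor expansion or by noting that A is similar to its Jordan form J, which has the same characteristic polynomial as A) gives
  χ_A(x) = x^4 - 4*x^3 + 6*x^2 - 4*x + 1
which factors as (x - 1)^4. The eigenvalues (with algebraic multiplicities) are λ = 1 with multiplicity 4.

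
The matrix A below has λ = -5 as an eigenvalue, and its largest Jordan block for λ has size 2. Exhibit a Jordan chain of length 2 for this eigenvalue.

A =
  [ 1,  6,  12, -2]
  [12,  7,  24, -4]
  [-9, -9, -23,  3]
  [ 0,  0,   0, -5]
A Jordan chain for λ = -5 of length 2:
v_1 = (6, 12, -9, 0)ᵀ
v_2 = (1, 0, 0, 0)ᵀ

Let N = A − (-5)·I. We want v_2 with N^2 v_2 = 0 but N^1 v_2 ≠ 0; then v_{j-1} := N · v_j for j = 2, …, 2.

Pick v_2 = (1, 0, 0, 0)ᵀ.
Then v_1 = N · v_2 = (6, 12, -9, 0)ᵀ.

Sanity check: (A − (-5)·I) v_1 = (0, 0, 0, 0)ᵀ = 0. ✓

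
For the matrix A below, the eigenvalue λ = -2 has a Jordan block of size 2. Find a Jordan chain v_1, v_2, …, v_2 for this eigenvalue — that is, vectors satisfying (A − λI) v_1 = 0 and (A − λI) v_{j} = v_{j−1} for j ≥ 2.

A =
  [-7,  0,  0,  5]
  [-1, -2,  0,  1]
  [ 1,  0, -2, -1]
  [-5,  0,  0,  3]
A Jordan chain for λ = -2 of length 2:
v_1 = (-5, -1, 1, -5)ᵀ
v_2 = (1, 0, 0, 0)ᵀ

Let N = A − (-2)·I. We want v_2 with N^2 v_2 = 0 but N^1 v_2 ≠ 0; then v_{j-1} := N · v_j for j = 2, …, 2.

Pick v_2 = (1, 0, 0, 0)ᵀ.
Then v_1 = N · v_2 = (-5, -1, 1, -5)ᵀ.

Sanity check: (A − (-2)·I) v_1 = (0, 0, 0, 0)ᵀ = 0. ✓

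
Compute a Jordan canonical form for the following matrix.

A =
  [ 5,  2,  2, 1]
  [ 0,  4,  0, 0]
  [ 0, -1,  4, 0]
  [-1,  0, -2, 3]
J_2(4) ⊕ J_2(4)

The characteristic polynomial is
  det(x·I − A) = x^4 - 16*x^3 + 96*x^2 - 256*x + 256 = (x - 4)^4

Eigenvalues and multiplicities (the geometric multiplicity of λ is n − rank(A − λI), which equals the number of Jordan blocks for λ):
  λ = 4: algebraic multiplicity = 4, geometric multiplicity = 2

Determining the block sizes for each eigenvalue:
  λ = 4: with am = 4 and gm = 2, the partition is not yet determined (e.g. several partitions of 4 into 2 parts exist). Let N = A − (4)·I. Computing rank(N^1) = 2, rank(N^2) = 0; the number of blocks of size ≥ j is rank(N^{j−1}) − rank(N^j), giving [2, 2]. So we have 2 block(s) of size 2 → block sizes [2, 2]

Assembling the blocks gives a Jordan form
J =
  [4, 1, 0, 0]
  [0, 4, 0, 0]
  [0, 0, 4, 1]
  [0, 0, 0, 4]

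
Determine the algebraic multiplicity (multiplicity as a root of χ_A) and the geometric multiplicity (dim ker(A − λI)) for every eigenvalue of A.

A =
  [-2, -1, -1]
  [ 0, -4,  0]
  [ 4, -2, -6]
λ = -4: alg = 3, geom = 2

Step 1 — factor the characteristic polynomial to read off the algebraic multiplicities:
  χ_A(x) = (x + 4)^3

Step 2 — compute geometric multiplicities via the rank-nullity identity g(λ) = n − rank(A − λI):
  rank(A − (-4)·I) = 1, so dim ker(A − (-4)·I) = n − 1 = 2

Summary:
  λ = -4: algebraic multiplicity = 3, geometric multiplicity = 2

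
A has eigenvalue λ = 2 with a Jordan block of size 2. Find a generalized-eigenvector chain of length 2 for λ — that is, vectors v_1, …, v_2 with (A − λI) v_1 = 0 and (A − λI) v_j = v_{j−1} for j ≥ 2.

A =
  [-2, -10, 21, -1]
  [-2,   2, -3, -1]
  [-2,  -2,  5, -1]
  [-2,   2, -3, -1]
A Jordan chain for λ = 2 of length 2:
v_1 = (9, -9, -3, -9)ᵀ
v_2 = (3, 0, 1, 0)ᵀ

Let N = A − (2)·I. We want v_2 with N^2 v_2 = 0 but N^1 v_2 ≠ 0; then v_{j-1} := N · v_j for j = 2, …, 2.

Pick v_2 = (3, 0, 1, 0)ᵀ.
Then v_1 = N · v_2 = (9, -9, -3, -9)ᵀ.

Sanity check: (A − (2)·I) v_1 = (0, 0, 0, 0)ᵀ = 0. ✓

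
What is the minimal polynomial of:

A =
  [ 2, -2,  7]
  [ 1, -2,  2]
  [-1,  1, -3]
x^3 + 3*x^2 + 3*x + 1

The characteristic polynomial is χ_A(x) = (x + 1)^3, so the eigenvalues are known. The minimal polynomial is
  m_A(x) = Π_λ (x − λ)^{k_λ}
where k_λ is the size of the *largest* Jordan block for λ (equivalently, the smallest k with (A − λI)^k v = 0 for every generalised eigenvector v of λ).

  λ = -1: largest Jordan block has size 3, contributing (x + 1)^3

So m_A(x) = (x + 1)^3 = x^3 + 3*x^2 + 3*x + 1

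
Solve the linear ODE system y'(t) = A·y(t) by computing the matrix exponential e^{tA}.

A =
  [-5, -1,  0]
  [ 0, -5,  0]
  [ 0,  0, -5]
e^{tA} =
  [exp(-5*t), -t*exp(-5*t), 0]
  [0, exp(-5*t), 0]
  [0, 0, exp(-5*t)]

Strategy: write A = P · J · P⁻¹ where J is a Jordan canonical form, so e^{tA} = P · e^{tJ} · P⁻¹, and e^{tJ} can be computed block-by-block.

A has Jordan form
J =
  [-5,  1,  0]
  [ 0, -5,  0]
  [ 0,  0, -5]
(up to reordering of blocks).

Per-block formulas:
  For a 1×1 block at λ = -5: exp(t · [-5]) = [e^(-5t)].
  For a 2×2 Jordan block J_2(-5): exp(t · J_2(-5)) = e^(-5t)·(I + t·N), where N is the 2×2 nilpotent shift.

After assembling e^{tJ} and conjugating by P, we get:

e^{tA} =
  [exp(-5*t), -t*exp(-5*t), 0]
  [0, exp(-5*t), 0]
  [0, 0, exp(-5*t)]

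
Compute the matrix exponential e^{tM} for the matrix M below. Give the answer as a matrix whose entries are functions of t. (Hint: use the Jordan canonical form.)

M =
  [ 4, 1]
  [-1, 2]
e^{tM} =
  [t*exp(3*t) + exp(3*t), t*exp(3*t)]
  [-t*exp(3*t), -t*exp(3*t) + exp(3*t)]

Strategy: write M = P · J · P⁻¹ where J is a Jordan canonical form, so e^{tM} = P · e^{tJ} · P⁻¹, and e^{tJ} can be computed block-by-block.

M has Jordan form
J =
  [3, 1]
  [0, 3]
(up to reordering of blocks).

Per-block formulas:
  For a 2×2 Jordan block J_2(3): exp(t · J_2(3)) = e^(3t)·(I + t·N), where N is the 2×2 nilpotent shift.

After assembling e^{tJ} and conjugating by P, we get:

e^{tM} =
  [t*exp(3*t) + exp(3*t), t*exp(3*t)]
  [-t*exp(3*t), -t*exp(3*t) + exp(3*t)]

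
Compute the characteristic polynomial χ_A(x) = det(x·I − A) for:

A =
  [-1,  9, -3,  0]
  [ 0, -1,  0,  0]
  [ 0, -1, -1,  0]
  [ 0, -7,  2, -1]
x^4 + 4*x^3 + 6*x^2 + 4*x + 1

Expanding det(x·I − A) (e.g. by cofactor expansion or by noting that A is similar to its Jordan form J, which has the same characteristic polynomial as A) gives
  χ_A(x) = x^4 + 4*x^3 + 6*x^2 + 4*x + 1
which factors as (x + 1)^4. The eigenvalues (with algebraic multiplicities) are λ = -1 with multiplicity 4.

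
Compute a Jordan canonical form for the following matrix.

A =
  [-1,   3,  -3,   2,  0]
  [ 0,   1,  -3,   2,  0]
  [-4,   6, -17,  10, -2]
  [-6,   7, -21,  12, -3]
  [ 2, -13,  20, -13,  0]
J_3(-1) ⊕ J_2(-1)

The characteristic polynomial is
  det(x·I − A) = x^5 + 5*x^4 + 10*x^3 + 10*x^2 + 5*x + 1 = (x + 1)^5

Eigenvalues and multiplicities (the geometric multiplicity of λ is n − rank(A − λI), which equals the number of Jordan blocks for λ):
  λ = -1: algebraic multiplicity = 5, geometric multiplicity = 2

Determining the block sizes for each eigenvalue:
  λ = -1: with am = 5 and gm = 2, the partition is not yet determined (e.g. several partitions of 5 into 2 parts exist). Let N = A − (-1)·I. Computing rank(N^1) = 3, rank(N^2) = 1, rank(N^3) = 0; the number of blocks of size ≥ j is rank(N^{j−1}) − rank(N^j), giving [2, 2, 1]. So we have 1 block(s) of size 3, 1 block(s) of size 2 → block sizes [3, 2]

Assembling the blocks gives a Jordan form
J =
  [-1,  1,  0,  0,  0]
  [ 0, -1,  1,  0,  0]
  [ 0,  0, -1,  0,  0]
  [ 0,  0,  0, -1,  1]
  [ 0,  0,  0,  0, -1]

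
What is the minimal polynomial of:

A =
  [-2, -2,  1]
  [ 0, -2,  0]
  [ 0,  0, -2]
x^2 + 4*x + 4

The characteristic polynomial is χ_A(x) = (x + 2)^3, so the eigenvalues are known. The minimal polynomial is
  m_A(x) = Π_λ (x − λ)^{k_λ}
where k_λ is the size of the *largest* Jordan block for λ (equivalently, the smallest k with (A − λI)^k v = 0 for every generalised eigenvector v of λ).

  λ = -2: largest Jordan block has size 2, contributing (x + 2)^2

So m_A(x) = (x + 2)^2 = x^2 + 4*x + 4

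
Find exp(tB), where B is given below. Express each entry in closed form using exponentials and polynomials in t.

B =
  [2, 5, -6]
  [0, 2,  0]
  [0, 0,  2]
e^{tB} =
  [exp(2*t), 5*t*exp(2*t), -6*t*exp(2*t)]
  [0, exp(2*t), 0]
  [0, 0, exp(2*t)]

Strategy: write B = P · J · P⁻¹ where J is a Jordan canonical form, so e^{tB} = P · e^{tJ} · P⁻¹, and e^{tJ} can be computed block-by-block.

B has Jordan form
J =
  [2, 1, 0]
  [0, 2, 0]
  [0, 0, 2]
(up to reordering of blocks).

Per-block formulas:
  For a 2×2 Jordan block J_2(2): exp(t · J_2(2)) = e^(2t)·(I + t·N), where N is the 2×2 nilpotent shift.
  For a 1×1 block at λ = 2: exp(t · [2]) = [e^(2t)].

After assembling e^{tJ} and conjugating by P, we get:

e^{tB} =
  [exp(2*t), 5*t*exp(2*t), -6*t*exp(2*t)]
  [0, exp(2*t), 0]
  [0, 0, exp(2*t)]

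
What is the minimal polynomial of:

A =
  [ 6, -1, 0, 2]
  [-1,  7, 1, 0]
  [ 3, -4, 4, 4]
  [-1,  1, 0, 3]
x^3 - 15*x^2 + 75*x - 125

The characteristic polynomial is χ_A(x) = (x - 5)^4, so the eigenvalues are known. The minimal polynomial is
  m_A(x) = Π_λ (x − λ)^{k_λ}
where k_λ is the size of the *largest* Jordan block for λ (equivalently, the smallest k with (A − λI)^k v = 0 for every generalised eigenvector v of λ).

  λ = 5: largest Jordan block has size 3, contributing (x − 5)^3

So m_A(x) = (x - 5)^3 = x^3 - 15*x^2 + 75*x - 125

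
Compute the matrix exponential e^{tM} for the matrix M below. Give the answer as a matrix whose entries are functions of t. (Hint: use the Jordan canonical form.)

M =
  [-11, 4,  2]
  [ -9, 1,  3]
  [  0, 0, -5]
e^{tM} =
  [-6*t*exp(-5*t) + exp(-5*t), 4*t*exp(-5*t), 2*t*exp(-5*t)]
  [-9*t*exp(-5*t), 6*t*exp(-5*t) + exp(-5*t), 3*t*exp(-5*t)]
  [0, 0, exp(-5*t)]

Strategy: write M = P · J · P⁻¹ where J is a Jordan canonical form, so e^{tM} = P · e^{tJ} · P⁻¹, and e^{tJ} can be computed block-by-block.

M has Jordan form
J =
  [-5,  1,  0]
  [ 0, -5,  0]
  [ 0,  0, -5]
(up to reordering of blocks).

Per-block formulas:
  For a 1×1 block at λ = -5: exp(t · [-5]) = [e^(-5t)].
  For a 2×2 Jordan block J_2(-5): exp(t · J_2(-5)) = e^(-5t)·(I + t·N), where N is the 2×2 nilpotent shift.

After assembling e^{tJ} and conjugating by P, we get:

e^{tM} =
  [-6*t*exp(-5*t) + exp(-5*t), 4*t*exp(-5*t), 2*t*exp(-5*t)]
  [-9*t*exp(-5*t), 6*t*exp(-5*t) + exp(-5*t), 3*t*exp(-5*t)]
  [0, 0, exp(-5*t)]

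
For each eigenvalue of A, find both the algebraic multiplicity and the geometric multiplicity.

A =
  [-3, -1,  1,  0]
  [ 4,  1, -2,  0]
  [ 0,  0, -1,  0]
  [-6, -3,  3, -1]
λ = -1: alg = 4, geom = 3

Step 1 — factor the characteristic polynomial to read off the algebraic multiplicities:
  χ_A(x) = (x + 1)^4

Step 2 — compute geometric multiplicities via the rank-nullity identity g(λ) = n − rank(A − λI):
  rank(A − (-1)·I) = 1, so dim ker(A − (-1)·I) = n − 1 = 3

Summary:
  λ = -1: algebraic multiplicity = 4, geometric multiplicity = 3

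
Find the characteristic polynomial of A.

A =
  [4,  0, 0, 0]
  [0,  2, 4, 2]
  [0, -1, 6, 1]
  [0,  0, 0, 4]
x^4 - 16*x^3 + 96*x^2 - 256*x + 256

Expanding det(x·I − A) (e.g. by cofactor expansion or by noting that A is similar to its Jordan form J, which has the same characteristic polynomial as A) gives
  χ_A(x) = x^4 - 16*x^3 + 96*x^2 - 256*x + 256
which factors as (x - 4)^4. The eigenvalues (with algebraic multiplicities) are λ = 4 with multiplicity 4.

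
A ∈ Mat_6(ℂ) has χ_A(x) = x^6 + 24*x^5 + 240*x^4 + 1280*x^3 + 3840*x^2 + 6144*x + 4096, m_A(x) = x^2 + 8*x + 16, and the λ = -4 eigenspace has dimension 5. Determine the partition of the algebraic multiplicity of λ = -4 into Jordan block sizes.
Block sizes for λ = -4: [2, 1, 1, 1, 1]

Step 1 — from the characteristic polynomial, algebraic multiplicity of λ = -4 is 6. From dim ker(A − (-4)·I) = 5, there are exactly 5 Jordan blocks for λ = -4.
Step 2 — from the minimal polynomial, the factor (x + 4)^2 tells us the largest block for λ = -4 has size 2.
Step 3 — with total size 6, 5 blocks, and largest block 2, the block sizes (in nonincreasing order) are [2, 1, 1, 1, 1].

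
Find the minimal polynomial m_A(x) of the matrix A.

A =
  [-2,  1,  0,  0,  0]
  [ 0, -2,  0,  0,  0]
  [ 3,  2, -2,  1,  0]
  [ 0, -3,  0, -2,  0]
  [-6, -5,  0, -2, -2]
x^2 + 4*x + 4

The characteristic polynomial is χ_A(x) = (x + 2)^5, so the eigenvalues are known. The minimal polynomial is
  m_A(x) = Π_λ (x − λ)^{k_λ}
where k_λ is the size of the *largest* Jordan block for λ (equivalently, the smallest k with (A − λI)^k v = 0 for every generalised eigenvector v of λ).

  λ = -2: largest Jordan block has size 2, contributing (x + 2)^2

So m_A(x) = (x + 2)^2 = x^2 + 4*x + 4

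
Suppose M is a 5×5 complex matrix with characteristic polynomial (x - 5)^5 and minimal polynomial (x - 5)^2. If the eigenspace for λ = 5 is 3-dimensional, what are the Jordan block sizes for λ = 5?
Block sizes for λ = 5: [2, 2, 1]

Step 1 — from the characteristic polynomial, algebraic multiplicity of λ = 5 is 5. From dim ker(M − (5)·I) = 3, there are exactly 3 Jordan blocks for λ = 5.
Step 2 — from the minimal polynomial, the factor (x − 5)^2 tells us the largest block for λ = 5 has size 2.
Step 3 — with total size 5, 3 blocks, and largest block 2, the block sizes (in nonincreasing order) are [2, 2, 1].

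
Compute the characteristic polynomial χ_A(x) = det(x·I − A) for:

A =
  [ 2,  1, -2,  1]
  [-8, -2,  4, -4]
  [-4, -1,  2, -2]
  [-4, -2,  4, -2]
x^4

Expanding det(x·I − A) (e.g. by cofactor expansion or by noting that A is similar to its Jordan form J, which has the same characteristic polynomial as A) gives
  χ_A(x) = x^4
which factors as x^4. The eigenvalues (with algebraic multiplicities) are λ = 0 with multiplicity 4.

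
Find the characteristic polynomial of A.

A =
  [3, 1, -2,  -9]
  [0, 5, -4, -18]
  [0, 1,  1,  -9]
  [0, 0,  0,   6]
x^4 - 15*x^3 + 81*x^2 - 189*x + 162

Expanding det(x·I − A) (e.g. by cofactor expansion or by noting that A is similar to its Jordan form J, which has the same characteristic polynomial as A) gives
  χ_A(x) = x^4 - 15*x^3 + 81*x^2 - 189*x + 162
which factors as (x - 6)*(x - 3)^3. The eigenvalues (with algebraic multiplicities) are λ = 3 with multiplicity 3, λ = 6 with multiplicity 1.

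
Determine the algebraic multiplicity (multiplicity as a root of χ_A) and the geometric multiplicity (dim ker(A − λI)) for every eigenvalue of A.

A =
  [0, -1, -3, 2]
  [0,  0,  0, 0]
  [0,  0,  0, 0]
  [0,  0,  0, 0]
λ = 0: alg = 4, geom = 3

Step 1 — factor the characteristic polynomial to read off the algebraic multiplicities:
  χ_A(x) = x^4

Step 2 — compute geometric multiplicities via the rank-nullity identity g(λ) = n − rank(A − λI):
  rank(A − (0)·I) = 1, so dim ker(A − (0)·I) = n − 1 = 3

Summary:
  λ = 0: algebraic multiplicity = 4, geometric multiplicity = 3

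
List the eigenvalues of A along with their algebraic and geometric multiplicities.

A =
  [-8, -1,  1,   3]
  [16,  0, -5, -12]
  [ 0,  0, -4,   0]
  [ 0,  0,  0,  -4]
λ = -4: alg = 4, geom = 2

Step 1 — factor the characteristic polynomial to read off the algebraic multiplicities:
  χ_A(x) = (x + 4)^4

Step 2 — compute geometric multiplicities via the rank-nullity identity g(λ) = n − rank(A − λI):
  rank(A − (-4)·I) = 2, so dim ker(A − (-4)·I) = n − 2 = 2

Summary:
  λ = -4: algebraic multiplicity = 4, geometric multiplicity = 2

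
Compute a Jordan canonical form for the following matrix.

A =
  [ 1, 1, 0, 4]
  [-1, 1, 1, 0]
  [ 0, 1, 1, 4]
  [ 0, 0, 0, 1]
J_3(1) ⊕ J_1(1)

The characteristic polynomial is
  det(x·I − A) = x^4 - 4*x^3 + 6*x^2 - 4*x + 1 = (x - 1)^4

Eigenvalues and multiplicities (the geometric multiplicity of λ is n − rank(A − λI), which equals the number of Jordan blocks for λ):
  λ = 1: algebraic multiplicity = 4, geometric multiplicity = 2

Determining the block sizes for each eigenvalue:
  λ = 1: with am = 4 and gm = 2, the partition is not yet determined (e.g. several partitions of 4 into 2 parts exist). Let N = A − (1)·I. Computing rank(N^1) = 2, rank(N^2) = 1, rank(N^3) = 0; the number of blocks of size ≥ j is rank(N^{j−1}) − rank(N^j), giving [2, 1, 1]. So we have 1 block(s) of size 3, 1 block(s) of size 1 → block sizes [3, 1]

Assembling the blocks gives a Jordan form
J =
  [1, 1, 0, 0]
  [0, 1, 1, 0]
  [0, 0, 1, 0]
  [0, 0, 0, 1]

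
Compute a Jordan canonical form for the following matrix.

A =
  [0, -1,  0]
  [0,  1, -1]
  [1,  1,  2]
J_3(1)

The characteristic polynomial is
  det(x·I − A) = x^3 - 3*x^2 + 3*x - 1 = (x - 1)^3

Eigenvalues and multiplicities (the geometric multiplicity of λ is n − rank(A − λI), which equals the number of Jordan blocks for λ):
  λ = 1: algebraic multiplicity = 3, geometric multiplicity = 1

Determining the block sizes for each eigenvalue:
  λ = 1: one block (gm = 1), so the single block has size am = 3 → block sizes [3]

Assembling the blocks gives a Jordan form
J =
  [1, 1, 0]
  [0, 1, 1]
  [0, 0, 1]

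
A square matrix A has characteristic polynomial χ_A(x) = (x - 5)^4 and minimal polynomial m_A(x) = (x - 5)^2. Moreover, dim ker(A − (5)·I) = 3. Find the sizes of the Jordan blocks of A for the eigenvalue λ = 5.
Block sizes for λ = 5: [2, 1, 1]

Step 1 — from the characteristic polynomial, algebraic multiplicity of λ = 5 is 4. From dim ker(A − (5)·I) = 3, there are exactly 3 Jordan blocks for λ = 5.
Step 2 — from the minimal polynomial, the factor (x − 5)^2 tells us the largest block for λ = 5 has size 2.
Step 3 — with total size 4, 3 blocks, and largest block 2, the block sizes (in nonincreasing order) are [2, 1, 1].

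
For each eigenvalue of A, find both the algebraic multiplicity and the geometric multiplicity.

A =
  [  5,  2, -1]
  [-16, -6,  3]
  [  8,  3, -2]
λ = -1: alg = 3, geom = 1

Step 1 — factor the characteristic polynomial to read off the algebraic multiplicities:
  χ_A(x) = (x + 1)^3

Step 2 — compute geometric multiplicities via the rank-nullity identity g(λ) = n − rank(A − λI):
  rank(A − (-1)·I) = 2, so dim ker(A − (-1)·I) = n − 2 = 1

Summary:
  λ = -1: algebraic multiplicity = 3, geometric multiplicity = 1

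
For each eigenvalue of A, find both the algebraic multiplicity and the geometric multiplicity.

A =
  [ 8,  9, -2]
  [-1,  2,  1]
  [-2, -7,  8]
λ = 6: alg = 3, geom = 1

Step 1 — factor the characteristic polynomial to read off the algebraic multiplicities:
  χ_A(x) = (x - 6)^3

Step 2 — compute geometric multiplicities via the rank-nullity identity g(λ) = n − rank(A − λI):
  rank(A − (6)·I) = 2, so dim ker(A − (6)·I) = n − 2 = 1

Summary:
  λ = 6: algebraic multiplicity = 3, geometric multiplicity = 1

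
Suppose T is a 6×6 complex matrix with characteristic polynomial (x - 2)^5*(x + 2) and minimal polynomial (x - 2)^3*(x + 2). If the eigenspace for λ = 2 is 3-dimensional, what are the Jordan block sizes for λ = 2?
Block sizes for λ = 2: [3, 1, 1]

Step 1 — from the characteristic polynomial, algebraic multiplicity of λ = 2 is 5. From dim ker(T − (2)·I) = 3, there are exactly 3 Jordan blocks for λ = 2.
Step 2 — from the minimal polynomial, the factor (x − 2)^3 tells us the largest block for λ = 2 has size 3.
Step 3 — with total size 5, 3 blocks, and largest block 3, the block sizes (in nonincreasing order) are [3, 1, 1].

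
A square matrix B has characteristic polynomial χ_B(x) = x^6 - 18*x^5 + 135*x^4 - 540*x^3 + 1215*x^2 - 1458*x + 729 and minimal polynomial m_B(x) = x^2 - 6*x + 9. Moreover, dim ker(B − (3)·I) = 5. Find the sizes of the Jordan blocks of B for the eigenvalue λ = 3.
Block sizes for λ = 3: [2, 1, 1, 1, 1]

Step 1 — from the characteristic polynomial, algebraic multiplicity of λ = 3 is 6. From dim ker(B − (3)·I) = 5, there are exactly 5 Jordan blocks for λ = 3.
Step 2 — from the minimal polynomial, the factor (x − 3)^2 tells us the largest block for λ = 3 has size 2.
Step 3 — with total size 6, 5 blocks, and largest block 2, the block sizes (in nonincreasing order) are [2, 1, 1, 1, 1].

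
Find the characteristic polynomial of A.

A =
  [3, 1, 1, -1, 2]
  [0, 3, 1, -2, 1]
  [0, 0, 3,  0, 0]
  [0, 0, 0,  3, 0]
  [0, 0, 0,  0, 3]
x^5 - 15*x^4 + 90*x^3 - 270*x^2 + 405*x - 243

Expanding det(x·I − A) (e.g. by cofactor expansion or by noting that A is similar to its Jordan form J, which has the same characteristic polynomial as A) gives
  χ_A(x) = x^5 - 15*x^4 + 90*x^3 - 270*x^2 + 405*x - 243
which factors as (x - 3)^5. The eigenvalues (with algebraic multiplicities) are λ = 3 with multiplicity 5.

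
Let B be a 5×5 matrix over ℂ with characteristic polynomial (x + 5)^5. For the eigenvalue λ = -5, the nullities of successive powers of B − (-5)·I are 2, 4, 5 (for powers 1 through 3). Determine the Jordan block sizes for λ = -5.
Block sizes for λ = -5: [3, 2]

From the dimensions of kernels of powers, the number of Jordan blocks of size at least j is d_j − d_{j−1} where d_j = dim ker(N^j) (with d_0 = 0). Computing the differences gives [2, 2, 1].
The number of blocks of size exactly k is (#blocks of size ≥ k) − (#blocks of size ≥ k + 1), so the partition is: 1 block(s) of size 2, 1 block(s) of size 3.
In nonincreasing order the block sizes are [3, 2].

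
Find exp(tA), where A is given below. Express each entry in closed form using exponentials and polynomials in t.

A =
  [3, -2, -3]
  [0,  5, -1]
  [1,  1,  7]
e^{tA} =
  [t^2*exp(5*t)/2 - 2*t*exp(5*t) + exp(5*t), t^2*exp(5*t)/2 - 2*t*exp(5*t), t^2*exp(5*t) - 3*t*exp(5*t)]
  [-t^2*exp(5*t)/2, -t^2*exp(5*t)/2 + exp(5*t), -t^2*exp(5*t) - t*exp(5*t)]
  [t*exp(5*t), t*exp(5*t), 2*t*exp(5*t) + exp(5*t)]

Strategy: write A = P · J · P⁻¹ where J is a Jordan canonical form, so e^{tA} = P · e^{tJ} · P⁻¹, and e^{tJ} can be computed block-by-block.

A has Jordan form
J =
  [5, 1, 0]
  [0, 5, 1]
  [0, 0, 5]
(up to reordering of blocks).

Per-block formulas:
  For a 3×3 Jordan block J_3(5): exp(t · J_3(5)) = e^(5t)·(I + t·N + (t^2/2)·N^2), where N is the 3×3 nilpotent shift.

After assembling e^{tJ} and conjugating by P, we get:

e^{tA} =
  [t^2*exp(5*t)/2 - 2*t*exp(5*t) + exp(5*t), t^2*exp(5*t)/2 - 2*t*exp(5*t), t^2*exp(5*t) - 3*t*exp(5*t)]
  [-t^2*exp(5*t)/2, -t^2*exp(5*t)/2 + exp(5*t), -t^2*exp(5*t) - t*exp(5*t)]
  [t*exp(5*t), t*exp(5*t), 2*t*exp(5*t) + exp(5*t)]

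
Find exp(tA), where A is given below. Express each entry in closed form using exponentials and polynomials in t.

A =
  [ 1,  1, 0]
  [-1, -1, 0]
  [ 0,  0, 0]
e^{tA} =
  [t + 1, t, 0]
  [-t, 1 - t, 0]
  [0, 0, 1]

Strategy: write A = P · J · P⁻¹ where J is a Jordan canonical form, so e^{tA} = P · e^{tJ} · P⁻¹, and e^{tJ} can be computed block-by-block.

A has Jordan form
J =
  [0, 1, 0]
  [0, 0, 0]
  [0, 0, 0]
(up to reordering of blocks).

Per-block formulas:
  For a 2×2 Jordan block J_2(0): exp(t · J_2(0)) = e^(0t)·(I + t·N), where N is the 2×2 nilpotent shift.
  For a 1×1 block at λ = 0: exp(t · [0]) = [e^(0t)].

After assembling e^{tJ} and conjugating by P, we get:

e^{tA} =
  [t + 1, t, 0]
  [-t, 1 - t, 0]
  [0, 0, 1]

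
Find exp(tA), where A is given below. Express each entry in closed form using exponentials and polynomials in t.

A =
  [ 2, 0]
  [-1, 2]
e^{tA} =
  [exp(2*t), 0]
  [-t*exp(2*t), exp(2*t)]

Strategy: write A = P · J · P⁻¹ where J is a Jordan canonical form, so e^{tA} = P · e^{tJ} · P⁻¹, and e^{tJ} can be computed block-by-block.

A has Jordan form
J =
  [2, 1]
  [0, 2]
(up to reordering of blocks).

Per-block formulas:
  For a 2×2 Jordan block J_2(2): exp(t · J_2(2)) = e^(2t)·(I + t·N), where N is the 2×2 nilpotent shift.

After assembling e^{tJ} and conjugating by P, we get:

e^{tA} =
  [exp(2*t), 0]
  [-t*exp(2*t), exp(2*t)]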